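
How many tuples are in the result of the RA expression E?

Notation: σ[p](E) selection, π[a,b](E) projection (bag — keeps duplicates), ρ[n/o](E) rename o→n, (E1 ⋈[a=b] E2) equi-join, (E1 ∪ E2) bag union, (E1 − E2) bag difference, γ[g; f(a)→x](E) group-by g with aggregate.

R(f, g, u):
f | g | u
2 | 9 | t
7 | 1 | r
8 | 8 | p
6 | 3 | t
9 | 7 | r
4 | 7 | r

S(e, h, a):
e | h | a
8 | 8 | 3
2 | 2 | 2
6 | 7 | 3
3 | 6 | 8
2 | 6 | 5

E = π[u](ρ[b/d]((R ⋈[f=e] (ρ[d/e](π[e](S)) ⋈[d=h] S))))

Row counts bottom-up:
  R → 6
  S → 5
  π[e](S) → 5
  ρ[d/e](π[e](S)) → 5
  S → 5
  (ρ[d/e](π[e](S)) ⋈[d=h] S) → 5
  (R ⋈[f=e] (ρ[d/e](π[e](S)) ⋈[d=h] S)) → 4
  ρ[b/d]((R ⋈[f=e] (ρ[d/e](π[e](S)) ⋈[d=h] S))) → 4
  π[u](ρ[b/d]((R ⋈[f=e] (ρ[d/e](π[e](S)) ⋈[d=h] S)))) → 4

|E| = 4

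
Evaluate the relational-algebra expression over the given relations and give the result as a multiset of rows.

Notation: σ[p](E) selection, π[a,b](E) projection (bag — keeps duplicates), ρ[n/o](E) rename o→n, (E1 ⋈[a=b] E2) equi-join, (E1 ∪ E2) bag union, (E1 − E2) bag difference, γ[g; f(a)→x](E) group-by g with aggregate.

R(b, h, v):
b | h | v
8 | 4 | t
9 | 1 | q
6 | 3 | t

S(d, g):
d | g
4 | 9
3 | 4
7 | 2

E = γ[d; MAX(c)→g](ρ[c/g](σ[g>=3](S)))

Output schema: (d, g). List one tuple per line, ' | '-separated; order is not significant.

Per-node cardinality:
  S → 3
  σ[g>=3](S) → 2
  ρ[c/g](σ[g>=3](S)) → 2
  γ[d; MAX(c)→g](ρ[c/g](σ[g>=3](S))) → 2

== RESULT ==
d | g
3 | 4
4 | 9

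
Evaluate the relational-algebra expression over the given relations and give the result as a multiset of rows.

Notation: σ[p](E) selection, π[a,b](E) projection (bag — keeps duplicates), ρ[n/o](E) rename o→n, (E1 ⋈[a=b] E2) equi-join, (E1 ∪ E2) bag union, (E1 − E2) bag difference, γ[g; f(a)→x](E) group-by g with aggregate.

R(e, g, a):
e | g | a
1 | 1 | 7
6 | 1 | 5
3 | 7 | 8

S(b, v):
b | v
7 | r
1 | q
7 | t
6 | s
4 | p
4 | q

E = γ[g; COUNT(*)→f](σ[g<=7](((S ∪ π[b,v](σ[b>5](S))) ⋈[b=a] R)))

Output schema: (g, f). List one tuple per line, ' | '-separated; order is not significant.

Row counts bottom-up:
  S → 6
  S → 6
  σ[b>5](S) → 3
  π[b,v](σ[b>5](S)) → 3
  (S ∪ π[b,v](σ[b>5](S))) → 9
  R → 3
  ((S ∪ π[b,v](σ[b>5](S))) ⋈[b=a] R) → 4
  σ[g<=7](((S ∪ π[b,v](σ[b>5](S))) ⋈[b=a] R)) → 4
  γ[g; COUNT(*)→f](σ[g<=7](((S ∪ π[b,v](σ[b>5](S))) ⋈[b=a] R))) → 1

== RESULT ==
g | f
1 | 4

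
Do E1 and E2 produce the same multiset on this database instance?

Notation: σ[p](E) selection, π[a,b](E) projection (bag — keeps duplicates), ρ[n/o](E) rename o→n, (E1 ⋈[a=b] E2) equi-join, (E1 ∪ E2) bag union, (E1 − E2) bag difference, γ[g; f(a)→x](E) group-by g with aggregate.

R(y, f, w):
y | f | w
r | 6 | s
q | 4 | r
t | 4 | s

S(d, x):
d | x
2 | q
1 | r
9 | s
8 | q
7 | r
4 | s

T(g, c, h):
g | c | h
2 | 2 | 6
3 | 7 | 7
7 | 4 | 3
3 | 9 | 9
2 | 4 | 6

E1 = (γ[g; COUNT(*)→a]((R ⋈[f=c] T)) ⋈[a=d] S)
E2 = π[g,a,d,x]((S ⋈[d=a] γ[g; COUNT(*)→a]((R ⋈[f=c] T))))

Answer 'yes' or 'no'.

E1 subexpression sizes:
  R → 3
  T → 5
  (R ⋈[f=c] T) → 4
  γ[g; COUNT(*)→a]((R ⋈[f=c] T)) → 2
  S → 6
  (γ[g; COUNT(*)→a]((R ⋈[f=c] T)) ⋈[a=d] S) → 2
E2 subexpression sizes:
  S → 6
  R → 3
  T → 5
  (R ⋈[f=c] T) → 4
  γ[g; COUNT(*)→a]((R ⋈[f=c] T)) → 2
  (S ⋈[d=a] γ[g; COUNT(*)→a]((R ⋈[f=c] T))) → 2
  π[g,a,d,x]((S ⋈[d=a] γ[g; COUNT(*)→a]((R ⋈[f=c] T)))) → 2

E1 and E2 produce the same multiset:
g | a | d | x
2 | 2 | 2 | q
7 | 2 | 2 | q

yes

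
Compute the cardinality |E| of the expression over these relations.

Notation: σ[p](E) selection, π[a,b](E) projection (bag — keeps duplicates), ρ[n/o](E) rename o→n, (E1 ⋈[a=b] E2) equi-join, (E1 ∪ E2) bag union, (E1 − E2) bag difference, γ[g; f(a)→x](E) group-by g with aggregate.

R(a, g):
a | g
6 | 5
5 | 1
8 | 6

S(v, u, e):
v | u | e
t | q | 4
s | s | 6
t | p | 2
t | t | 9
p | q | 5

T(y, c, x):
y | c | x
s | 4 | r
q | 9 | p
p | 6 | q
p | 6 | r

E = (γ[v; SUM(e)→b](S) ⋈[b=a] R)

Stepwise |·|:
  S → 5
  γ[v; SUM(e)→b](S) → 3
  R → 3
  (γ[v; SUM(e)→b](S) ⋈[b=a] R) → 2

|E| = 2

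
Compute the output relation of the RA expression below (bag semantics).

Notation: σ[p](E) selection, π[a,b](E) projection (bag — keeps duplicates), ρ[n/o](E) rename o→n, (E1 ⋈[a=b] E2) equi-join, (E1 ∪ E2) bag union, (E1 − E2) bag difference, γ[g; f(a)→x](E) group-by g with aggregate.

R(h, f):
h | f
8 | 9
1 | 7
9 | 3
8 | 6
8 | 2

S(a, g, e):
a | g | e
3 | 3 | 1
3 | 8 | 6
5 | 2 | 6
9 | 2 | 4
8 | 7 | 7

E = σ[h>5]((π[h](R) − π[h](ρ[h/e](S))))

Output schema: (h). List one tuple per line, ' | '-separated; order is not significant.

Stepwise |·|:
  R → 5
  π[h](R) → 5
  S → 5
  ρ[h/e](S) → 5
  π[h](ρ[h/e](S)) → 5
  (π[h](R) − π[h](ρ[h/e](S))) → 4
  σ[h>5]((π[h](R) − π[h](ρ[h/e](S)))) → 4

== RESULT ==
h
8
8
8
9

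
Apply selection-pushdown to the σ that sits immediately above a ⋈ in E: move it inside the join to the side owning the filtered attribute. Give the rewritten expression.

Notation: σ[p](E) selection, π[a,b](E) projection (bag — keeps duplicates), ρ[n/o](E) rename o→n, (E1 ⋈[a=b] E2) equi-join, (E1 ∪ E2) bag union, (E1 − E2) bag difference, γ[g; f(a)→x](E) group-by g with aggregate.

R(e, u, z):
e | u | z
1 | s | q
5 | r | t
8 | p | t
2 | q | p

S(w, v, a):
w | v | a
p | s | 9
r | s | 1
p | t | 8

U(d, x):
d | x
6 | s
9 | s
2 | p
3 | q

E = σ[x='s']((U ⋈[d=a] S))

σ filters on x, owned by the left side.
E' = (σ[x='s'](U) ⋈[d=a] S)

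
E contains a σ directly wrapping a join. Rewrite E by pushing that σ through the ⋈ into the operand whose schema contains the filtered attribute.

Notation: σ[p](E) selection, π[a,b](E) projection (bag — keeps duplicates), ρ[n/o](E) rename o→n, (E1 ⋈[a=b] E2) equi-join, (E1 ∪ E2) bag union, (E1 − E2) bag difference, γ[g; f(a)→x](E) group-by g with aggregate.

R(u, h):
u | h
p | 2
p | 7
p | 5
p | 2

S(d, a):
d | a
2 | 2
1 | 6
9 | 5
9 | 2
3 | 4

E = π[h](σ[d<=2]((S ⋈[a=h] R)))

σ filters on d, owned by the left side.
E' = π[h]((σ[d<=2](S) ⋈[a=h] R))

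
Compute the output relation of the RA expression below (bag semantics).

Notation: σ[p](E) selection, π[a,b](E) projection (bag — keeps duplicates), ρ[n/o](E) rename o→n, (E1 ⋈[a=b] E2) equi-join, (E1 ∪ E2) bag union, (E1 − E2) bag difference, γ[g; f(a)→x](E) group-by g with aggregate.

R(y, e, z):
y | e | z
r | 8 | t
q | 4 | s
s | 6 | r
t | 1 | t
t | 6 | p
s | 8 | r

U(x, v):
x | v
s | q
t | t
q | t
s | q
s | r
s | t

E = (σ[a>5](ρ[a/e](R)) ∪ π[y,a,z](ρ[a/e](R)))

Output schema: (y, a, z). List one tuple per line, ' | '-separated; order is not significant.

Stepwise |·|:
  R → 6
  ρ[a/e](R) → 6
  σ[a>5](ρ[a/e](R)) → 4
  R → 6
  ρ[a/e](R) → 6
  π[y,a,z](ρ[a/e](R)) → 6
  (σ[a>5](ρ[a/e](R)) ∪ π[y,a,z](ρ[a/e](R))) → 10

== RESULT ==
y | a | z
q | 4 | s
r | 8 | t
r | 8 | t
s | 6 | r
s | 6 | r
s | 8 | r
s | 8 | r
t | 1 | t
t | 6 | p
t | 6 | p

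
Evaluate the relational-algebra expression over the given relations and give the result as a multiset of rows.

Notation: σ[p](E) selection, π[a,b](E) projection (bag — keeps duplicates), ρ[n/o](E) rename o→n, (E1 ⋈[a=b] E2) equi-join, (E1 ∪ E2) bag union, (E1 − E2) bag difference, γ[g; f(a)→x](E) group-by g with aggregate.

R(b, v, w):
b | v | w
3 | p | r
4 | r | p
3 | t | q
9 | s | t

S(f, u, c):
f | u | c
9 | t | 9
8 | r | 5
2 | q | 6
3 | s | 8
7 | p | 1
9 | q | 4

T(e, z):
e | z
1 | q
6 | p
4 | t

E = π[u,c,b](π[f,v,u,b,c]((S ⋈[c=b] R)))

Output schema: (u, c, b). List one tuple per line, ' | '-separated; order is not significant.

Per-node cardinality:
  S → 6
  R → 4
  (S ⋈[c=b] R) → 2
  π[f,v,u,b,c]((S ⋈[c=b] R)) → 2
  π[u,c,b](π[f,v,u,b,c]((S ⋈[c=b] R))) → 2

== RESULT ==
u | c | b
q | 4 | 4
t | 9 | 9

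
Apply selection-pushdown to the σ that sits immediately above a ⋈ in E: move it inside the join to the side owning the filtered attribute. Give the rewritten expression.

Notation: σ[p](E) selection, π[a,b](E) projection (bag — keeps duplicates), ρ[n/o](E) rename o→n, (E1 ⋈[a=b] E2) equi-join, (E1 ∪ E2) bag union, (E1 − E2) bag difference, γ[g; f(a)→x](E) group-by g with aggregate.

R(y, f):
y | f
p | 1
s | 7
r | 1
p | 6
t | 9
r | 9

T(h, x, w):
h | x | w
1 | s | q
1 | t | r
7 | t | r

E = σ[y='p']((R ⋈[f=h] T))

σ filters on y, owned by the left side.
E' = (σ[y='p'](R) ⋈[f=h] T)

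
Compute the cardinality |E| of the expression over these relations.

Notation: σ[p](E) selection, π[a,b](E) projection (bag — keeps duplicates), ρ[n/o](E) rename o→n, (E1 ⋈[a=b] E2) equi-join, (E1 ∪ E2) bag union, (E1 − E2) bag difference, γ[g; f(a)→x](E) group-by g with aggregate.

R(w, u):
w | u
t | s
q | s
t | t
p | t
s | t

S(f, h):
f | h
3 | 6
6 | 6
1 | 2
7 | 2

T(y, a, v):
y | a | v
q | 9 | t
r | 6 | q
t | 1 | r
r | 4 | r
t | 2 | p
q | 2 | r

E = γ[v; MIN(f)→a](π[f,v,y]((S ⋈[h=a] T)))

Stepwise |·|:
  S → 4
  T → 6
  (S ⋈[h=a] T) → 6
  π[f,v,y]((S ⋈[h=a] T)) → 6
  γ[v; MIN(f)→a](π[f,v,y]((S ⋈[h=a] T))) → 3

|E| = 3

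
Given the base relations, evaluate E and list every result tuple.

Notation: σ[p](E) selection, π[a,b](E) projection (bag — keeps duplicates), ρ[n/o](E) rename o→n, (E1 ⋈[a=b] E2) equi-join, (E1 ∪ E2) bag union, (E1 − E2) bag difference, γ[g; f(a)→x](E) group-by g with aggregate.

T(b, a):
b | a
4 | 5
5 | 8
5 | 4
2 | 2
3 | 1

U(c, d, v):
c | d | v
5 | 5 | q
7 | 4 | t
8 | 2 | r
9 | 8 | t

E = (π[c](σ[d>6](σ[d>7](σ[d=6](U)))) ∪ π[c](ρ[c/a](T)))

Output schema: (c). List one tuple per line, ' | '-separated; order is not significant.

Row counts bottom-up:
  U → 4
  σ[d=6](U) → 0
  σ[d>7](σ[d=6](U)) → 0
  σ[d>6](σ[d>7](σ[d=6](U))) → 0
  π[c](σ[d>6](σ[d>7](σ[d=6](U)))) → 0
  T → 5
  ρ[c/a](T) → 5
  π[c](ρ[c/a](T)) → 5
  (π[c](σ[d>6](σ[d>7](σ[d=6](U)))) ∪ π[c](ρ[c/a](T))) → 5

== RESULT ==
c
1
2
4
5
8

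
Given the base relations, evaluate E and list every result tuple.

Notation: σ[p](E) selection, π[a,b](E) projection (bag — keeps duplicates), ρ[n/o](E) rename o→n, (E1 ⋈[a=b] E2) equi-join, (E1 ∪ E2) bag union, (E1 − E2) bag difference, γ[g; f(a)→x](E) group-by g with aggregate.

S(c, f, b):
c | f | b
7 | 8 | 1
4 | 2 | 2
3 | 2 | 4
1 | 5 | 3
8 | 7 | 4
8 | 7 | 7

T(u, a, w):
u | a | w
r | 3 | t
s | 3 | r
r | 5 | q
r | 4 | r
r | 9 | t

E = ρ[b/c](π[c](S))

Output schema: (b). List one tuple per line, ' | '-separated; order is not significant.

Stepwise |·|:
  S → 6
  π[c](S) → 6
  ρ[b/c](π[c](S)) → 6

== RESULT ==
b
1
3
4
7
8
8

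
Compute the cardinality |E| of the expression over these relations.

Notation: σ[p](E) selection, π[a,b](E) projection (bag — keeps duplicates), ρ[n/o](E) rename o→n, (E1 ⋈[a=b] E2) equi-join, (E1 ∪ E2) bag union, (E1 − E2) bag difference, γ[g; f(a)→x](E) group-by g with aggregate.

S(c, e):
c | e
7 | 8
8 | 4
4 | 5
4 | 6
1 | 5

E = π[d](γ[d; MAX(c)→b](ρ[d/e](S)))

Stepwise |·|:
  S → 5
  ρ[d/e](S) → 5
  γ[d; MAX(c)→b](ρ[d/e](S)) → 4
  π[d](γ[d; MAX(c)→b](ρ[d/e](S))) → 4

|E| = 4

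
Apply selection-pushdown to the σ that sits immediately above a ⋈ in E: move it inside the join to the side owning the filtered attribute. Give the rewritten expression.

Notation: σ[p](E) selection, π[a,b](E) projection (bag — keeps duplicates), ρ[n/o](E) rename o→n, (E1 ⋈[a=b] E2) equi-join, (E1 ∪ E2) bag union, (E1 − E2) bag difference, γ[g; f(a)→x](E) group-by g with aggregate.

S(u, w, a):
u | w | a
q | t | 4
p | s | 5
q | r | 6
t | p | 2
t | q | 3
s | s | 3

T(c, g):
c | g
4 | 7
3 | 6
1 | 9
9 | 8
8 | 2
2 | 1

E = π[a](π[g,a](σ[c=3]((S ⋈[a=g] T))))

σ filters on c, owned by the right side.
E' = π[a](π[g,a]((S ⋈[a=g] σ[c=3](T))))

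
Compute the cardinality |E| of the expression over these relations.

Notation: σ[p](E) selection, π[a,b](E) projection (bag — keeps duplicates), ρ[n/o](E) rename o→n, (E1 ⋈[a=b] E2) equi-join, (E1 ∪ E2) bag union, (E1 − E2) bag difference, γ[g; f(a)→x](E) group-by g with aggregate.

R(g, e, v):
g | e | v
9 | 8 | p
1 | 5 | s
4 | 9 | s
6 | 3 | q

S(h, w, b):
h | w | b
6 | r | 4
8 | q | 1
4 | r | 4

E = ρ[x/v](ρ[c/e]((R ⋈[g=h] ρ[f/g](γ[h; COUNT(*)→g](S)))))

Row counts bottom-up:
  R → 4
  S → 3
  γ[h; COUNT(*)→g](S) → 3
  ρ[f/g](γ[h; COUNT(*)→g](S)) → 3
  (R ⋈[g=h] ρ[f/g](γ[h; COUNT(*)→g](S))) → 2
  ρ[c/e]((R ⋈[g=h] ρ[f/g](γ[h; COUNT(*)→g](S)))) → 2
  ρ[x/v](ρ[c/e]((R ⋈[g=h] ρ[f/g](γ[h; COUNT(*)→g](S))))) → 2

|E| = 2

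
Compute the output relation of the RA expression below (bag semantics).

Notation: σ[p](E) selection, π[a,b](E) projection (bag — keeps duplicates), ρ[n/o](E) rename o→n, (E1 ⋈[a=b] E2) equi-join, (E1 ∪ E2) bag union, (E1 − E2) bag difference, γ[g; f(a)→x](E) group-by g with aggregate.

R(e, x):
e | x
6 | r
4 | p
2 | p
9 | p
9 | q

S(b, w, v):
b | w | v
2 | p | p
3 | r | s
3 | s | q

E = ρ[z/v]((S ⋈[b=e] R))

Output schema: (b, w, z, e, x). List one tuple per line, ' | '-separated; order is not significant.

Stepwise |·|:
  S → 3
  R → 5
  (S ⋈[b=e] R) → 1
  ρ[z/v]((S ⋈[b=e] R)) → 1

== RESULT ==
b | w | z | e | x
2 | p | p | 2 | p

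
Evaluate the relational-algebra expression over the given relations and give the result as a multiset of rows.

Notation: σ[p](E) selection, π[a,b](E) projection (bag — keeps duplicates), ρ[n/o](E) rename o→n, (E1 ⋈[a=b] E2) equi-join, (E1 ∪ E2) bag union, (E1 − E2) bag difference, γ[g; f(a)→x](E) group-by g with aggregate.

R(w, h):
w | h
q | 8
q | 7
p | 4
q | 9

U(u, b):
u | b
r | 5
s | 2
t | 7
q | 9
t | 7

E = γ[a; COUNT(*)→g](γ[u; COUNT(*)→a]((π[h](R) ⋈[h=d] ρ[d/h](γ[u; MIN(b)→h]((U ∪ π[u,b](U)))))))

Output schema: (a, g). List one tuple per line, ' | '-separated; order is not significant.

Subexpression sizes:
  R → 4
  π[h](R) → 4
  U → 5
  U → 5
  π[u,b](U) → 5
  (U ∪ π[u,b](U)) → 10
  γ[u; MIN(b)→h]((U ∪ π[u,b](U))) → 4
  ρ[d/h](γ[u; MIN(b)→h]((U ∪ π[u,b](U)))) → 4
  (π[h](R) ⋈[h=d] ρ[d/h](γ[u; MIN(b)→h]((U ∪ π[u,b](U))))) → 2
  γ[u; COUNT(*)→a]((π[h](R) ⋈[h=d] ρ[d/h](γ[u; MIN(b)→h]((U ∪ π[u,b](U)))))) → 2
  γ[a; COUNT(*)→g](γ[u; COUNT(*)→a]((π[h](R) ⋈[h=d] ρ[d/h](γ[u; MIN(b)→h]((U ∪ π[u,b](U))))))) → 1

== RESULT ==
a | g
1 | 2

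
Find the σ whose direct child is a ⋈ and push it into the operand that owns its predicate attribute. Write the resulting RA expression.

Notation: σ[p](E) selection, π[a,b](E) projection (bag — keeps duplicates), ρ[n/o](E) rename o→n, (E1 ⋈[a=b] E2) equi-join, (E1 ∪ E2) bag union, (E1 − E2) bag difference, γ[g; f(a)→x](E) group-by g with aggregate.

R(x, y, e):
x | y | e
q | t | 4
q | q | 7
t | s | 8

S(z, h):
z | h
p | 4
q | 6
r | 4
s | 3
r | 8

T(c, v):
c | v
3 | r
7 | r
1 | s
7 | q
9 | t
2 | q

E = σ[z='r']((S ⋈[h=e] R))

σ filters on z, owned by the left side.
E' = (σ[z='r'](S) ⋈[h=e] R)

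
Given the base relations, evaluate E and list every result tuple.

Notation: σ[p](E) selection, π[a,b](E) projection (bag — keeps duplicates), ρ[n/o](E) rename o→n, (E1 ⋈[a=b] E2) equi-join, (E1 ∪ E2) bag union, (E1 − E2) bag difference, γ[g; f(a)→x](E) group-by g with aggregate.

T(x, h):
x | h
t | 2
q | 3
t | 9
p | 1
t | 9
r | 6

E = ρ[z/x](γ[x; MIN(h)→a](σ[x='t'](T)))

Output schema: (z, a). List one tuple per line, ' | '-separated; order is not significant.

Per-node cardinality:
  T → 6
  σ[x='t'](T) → 3
  γ[x; MIN(h)→a](σ[x='t'](T)) → 1
  ρ[z/x](γ[x; MIN(h)→a](σ[x='t'](T))) → 1

== RESULT ==
z | a
t | 2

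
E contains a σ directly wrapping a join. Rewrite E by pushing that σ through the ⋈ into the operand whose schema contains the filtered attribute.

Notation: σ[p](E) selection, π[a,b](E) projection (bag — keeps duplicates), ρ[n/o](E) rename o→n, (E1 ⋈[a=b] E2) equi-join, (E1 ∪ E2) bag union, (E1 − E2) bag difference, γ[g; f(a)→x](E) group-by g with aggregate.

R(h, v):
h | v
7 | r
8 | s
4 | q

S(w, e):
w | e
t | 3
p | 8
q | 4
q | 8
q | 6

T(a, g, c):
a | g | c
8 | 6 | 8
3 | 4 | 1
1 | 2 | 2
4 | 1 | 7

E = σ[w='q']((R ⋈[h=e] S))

σ filters on w, owned by the right side.
E' = (R ⋈[h=e] σ[w='q'](S))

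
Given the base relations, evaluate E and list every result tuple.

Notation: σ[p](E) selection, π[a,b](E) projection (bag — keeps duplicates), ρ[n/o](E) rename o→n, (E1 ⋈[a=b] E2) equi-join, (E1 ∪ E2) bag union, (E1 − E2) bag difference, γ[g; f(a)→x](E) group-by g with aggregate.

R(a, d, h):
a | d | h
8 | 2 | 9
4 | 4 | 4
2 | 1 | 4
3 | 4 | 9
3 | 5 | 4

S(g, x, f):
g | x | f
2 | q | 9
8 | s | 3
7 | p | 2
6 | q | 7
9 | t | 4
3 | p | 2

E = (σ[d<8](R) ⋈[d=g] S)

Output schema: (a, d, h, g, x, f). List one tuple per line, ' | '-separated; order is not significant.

Row counts bottom-up:
  R → 5
  σ[d<8](R) → 5
  S → 6
  (σ[d<8](R) ⋈[d=g] S) → 1

== RESULT ==
a | d | h | g | x | f
8 | 2 | 9 | 2 | q | 9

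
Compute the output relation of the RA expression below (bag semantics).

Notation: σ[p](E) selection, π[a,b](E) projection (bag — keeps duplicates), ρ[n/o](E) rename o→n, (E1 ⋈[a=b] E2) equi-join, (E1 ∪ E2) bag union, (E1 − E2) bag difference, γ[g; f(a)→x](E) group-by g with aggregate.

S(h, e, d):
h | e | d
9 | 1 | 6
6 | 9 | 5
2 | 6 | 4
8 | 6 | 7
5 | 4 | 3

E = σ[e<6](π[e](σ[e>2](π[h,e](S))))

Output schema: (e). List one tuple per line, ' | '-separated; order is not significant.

Row counts bottom-up:
  S → 5
  π[h,e](S) → 5
  σ[e>2](π[h,e](S)) → 4
  π[e](σ[e>2](π[h,e](S))) → 4
  σ[e<6](π[e](σ[e>2](π[h,e](S)))) → 1

== RESULT ==
e
4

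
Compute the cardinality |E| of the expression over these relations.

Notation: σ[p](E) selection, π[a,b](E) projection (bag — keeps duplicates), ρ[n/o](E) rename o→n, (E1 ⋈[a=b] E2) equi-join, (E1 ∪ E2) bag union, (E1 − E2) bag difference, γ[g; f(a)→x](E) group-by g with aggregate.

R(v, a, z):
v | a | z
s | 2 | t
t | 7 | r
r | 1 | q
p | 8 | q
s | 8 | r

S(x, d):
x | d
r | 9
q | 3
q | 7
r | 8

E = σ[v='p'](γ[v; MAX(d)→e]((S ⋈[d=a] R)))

Subexpression sizes:
  S → 4
  R → 5
  (S ⋈[d=a] R) → 3
  γ[v; MAX(d)→e]((S ⋈[d=a] R)) → 3
  σ[v='p'](γ[v; MAX(d)→e]((S ⋈[d=a] R))) → 1

|E| = 1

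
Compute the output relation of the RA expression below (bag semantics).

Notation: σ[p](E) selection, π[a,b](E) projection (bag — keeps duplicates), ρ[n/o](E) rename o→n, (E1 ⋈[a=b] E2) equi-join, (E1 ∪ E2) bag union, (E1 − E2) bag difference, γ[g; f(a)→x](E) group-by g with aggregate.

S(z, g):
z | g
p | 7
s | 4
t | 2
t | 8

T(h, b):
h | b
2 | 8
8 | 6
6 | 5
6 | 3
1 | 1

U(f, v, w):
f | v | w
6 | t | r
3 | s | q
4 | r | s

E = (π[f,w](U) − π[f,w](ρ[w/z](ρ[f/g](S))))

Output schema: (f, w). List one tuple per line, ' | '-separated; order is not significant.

Row counts bottom-up:
  U → 3
  π[f,w](U) → 3
  S → 4
  ρ[f/g](S) → 4
  ρ[w/z](ρ[f/g](S)) → 4
  π[f,w](ρ[w/z](ρ[f/g](S))) → 4
  (π[f,w](U) − π[f,w](ρ[w/z](ρ[f/g](S)))) → 2

== RESULT ==
f | w
3 | q
6 | r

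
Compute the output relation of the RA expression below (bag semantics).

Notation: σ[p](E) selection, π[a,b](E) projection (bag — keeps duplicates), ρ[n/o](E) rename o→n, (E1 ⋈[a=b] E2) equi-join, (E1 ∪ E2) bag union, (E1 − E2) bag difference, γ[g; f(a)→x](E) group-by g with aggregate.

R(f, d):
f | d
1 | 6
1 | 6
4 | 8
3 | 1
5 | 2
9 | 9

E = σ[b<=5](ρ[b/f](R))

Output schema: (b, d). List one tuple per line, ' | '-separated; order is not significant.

Subexpression sizes:
  R → 6
  ρ[b/f](R) → 6
  σ[b<=5](ρ[b/f](R)) → 5

== RESULT ==
b | d
1 | 6
1 | 6
3 | 1
4 | 8
5 | 2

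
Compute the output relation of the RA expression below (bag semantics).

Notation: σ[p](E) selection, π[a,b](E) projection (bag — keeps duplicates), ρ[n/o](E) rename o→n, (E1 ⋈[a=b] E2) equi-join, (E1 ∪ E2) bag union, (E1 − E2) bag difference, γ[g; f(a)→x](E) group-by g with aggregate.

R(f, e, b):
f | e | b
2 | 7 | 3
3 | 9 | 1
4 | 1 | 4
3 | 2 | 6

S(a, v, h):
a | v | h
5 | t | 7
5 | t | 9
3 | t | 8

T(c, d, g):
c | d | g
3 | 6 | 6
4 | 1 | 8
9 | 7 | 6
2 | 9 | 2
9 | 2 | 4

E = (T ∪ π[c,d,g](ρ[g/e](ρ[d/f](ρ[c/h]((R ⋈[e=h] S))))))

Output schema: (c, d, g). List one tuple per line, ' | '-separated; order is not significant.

Subexpression sizes:
  T → 5
  R → 4
  S → 3
  (R ⋈[e=h] S) → 2
  ρ[c/h]((R ⋈[e=h] S)) → 2
  ρ[d/f](ρ[c/h]((R ⋈[e=h] S))) → 2
  ρ[g/e](ρ[d/f](ρ[c/h]((R ⋈[e=h] S)))) → 2
  π[c,d,g](ρ[g/e](ρ[d/f](ρ[c/h]((R ⋈[e=h] S))))) → 2
  (T ∪ π[c,d,g](ρ[g/e](ρ[d/f](ρ[c/h]((R ⋈[e=h] S)))))) → 7

== RESULT ==
c | d | g
2 | 9 | 2
3 | 6 | 6
4 | 1 | 8
7 | 2 | 7
9 | 2 | 4
9 | 3 | 9
9 | 7 | 6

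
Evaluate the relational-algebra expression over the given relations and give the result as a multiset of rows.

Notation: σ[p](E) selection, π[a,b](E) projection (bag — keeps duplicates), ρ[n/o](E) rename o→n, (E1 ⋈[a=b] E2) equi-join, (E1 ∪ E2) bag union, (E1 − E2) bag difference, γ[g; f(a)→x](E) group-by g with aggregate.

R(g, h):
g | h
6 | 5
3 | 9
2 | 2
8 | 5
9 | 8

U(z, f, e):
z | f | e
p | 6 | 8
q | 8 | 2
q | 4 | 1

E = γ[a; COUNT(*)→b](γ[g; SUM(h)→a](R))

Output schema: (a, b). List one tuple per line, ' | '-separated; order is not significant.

Subexpression sizes:
  R → 5
  γ[g; SUM(h)→a](R) → 5
  γ[a; COUNT(*)→b](γ[g; SUM(h)→a](R)) → 4

== RESULT ==
a | b
2 | 1
5 | 2
8 | 1
9 | 1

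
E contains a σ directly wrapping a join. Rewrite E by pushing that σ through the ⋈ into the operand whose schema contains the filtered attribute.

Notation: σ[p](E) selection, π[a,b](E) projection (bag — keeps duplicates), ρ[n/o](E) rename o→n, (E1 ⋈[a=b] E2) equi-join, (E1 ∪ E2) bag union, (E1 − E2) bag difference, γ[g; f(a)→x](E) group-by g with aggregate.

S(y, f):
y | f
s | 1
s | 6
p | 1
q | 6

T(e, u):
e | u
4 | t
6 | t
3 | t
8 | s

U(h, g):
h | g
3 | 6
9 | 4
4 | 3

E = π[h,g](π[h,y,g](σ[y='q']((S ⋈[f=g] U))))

σ filters on y, owned by the left side.
E' = π[h,g](π[h,y,g]((σ[y='q'](S) ⋈[f=g] U)))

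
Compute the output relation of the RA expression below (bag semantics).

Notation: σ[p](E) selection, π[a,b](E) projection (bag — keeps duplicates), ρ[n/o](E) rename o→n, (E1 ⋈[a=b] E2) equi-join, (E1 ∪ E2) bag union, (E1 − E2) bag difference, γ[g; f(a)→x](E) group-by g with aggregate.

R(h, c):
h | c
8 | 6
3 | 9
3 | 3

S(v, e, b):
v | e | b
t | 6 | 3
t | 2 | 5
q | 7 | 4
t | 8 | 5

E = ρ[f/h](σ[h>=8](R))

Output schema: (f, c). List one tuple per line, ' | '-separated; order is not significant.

Subexpression sizes:
  R → 3
  σ[h>=8](R) → 1
  ρ[f/h](σ[h>=8](R)) → 1

== RESULT ==
f | c
8 | 6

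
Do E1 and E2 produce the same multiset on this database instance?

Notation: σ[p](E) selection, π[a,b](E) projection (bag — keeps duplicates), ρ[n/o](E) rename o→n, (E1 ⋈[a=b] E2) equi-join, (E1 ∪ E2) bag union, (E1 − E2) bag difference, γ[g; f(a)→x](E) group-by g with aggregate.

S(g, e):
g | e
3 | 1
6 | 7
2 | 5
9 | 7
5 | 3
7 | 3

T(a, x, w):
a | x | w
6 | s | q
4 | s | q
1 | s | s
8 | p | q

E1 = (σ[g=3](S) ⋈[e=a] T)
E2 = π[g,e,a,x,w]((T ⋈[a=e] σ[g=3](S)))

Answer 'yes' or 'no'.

E1 per-node cardinality:
  S → 6
  σ[g=3](S) → 1
  T → 4
  (σ[g=3](S) ⋈[e=a] T) → 1
E2 per-node cardinality:
  T → 4
  S → 6
  σ[g=3](S) → 1
  (T ⋈[a=e] σ[g=3](S)) → 1
  π[g,e,a,x,w]((T ⋈[a=e] σ[g=3](S))) → 1

E1 and E2 produce the same multiset:
g | e | a | x | w
3 | 1 | 1 | s | s

yes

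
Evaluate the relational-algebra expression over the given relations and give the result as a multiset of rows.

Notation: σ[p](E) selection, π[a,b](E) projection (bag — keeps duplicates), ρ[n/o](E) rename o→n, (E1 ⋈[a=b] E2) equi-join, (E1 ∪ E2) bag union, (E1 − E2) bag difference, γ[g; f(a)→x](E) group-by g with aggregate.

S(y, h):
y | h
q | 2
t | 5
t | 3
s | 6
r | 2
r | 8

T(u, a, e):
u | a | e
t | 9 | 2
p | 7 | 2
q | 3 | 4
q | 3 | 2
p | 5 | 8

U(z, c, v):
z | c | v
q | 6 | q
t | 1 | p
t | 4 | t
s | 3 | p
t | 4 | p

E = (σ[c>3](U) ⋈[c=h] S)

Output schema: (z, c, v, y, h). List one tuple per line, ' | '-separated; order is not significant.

Stepwise |·|:
  U → 5
  σ[c>3](U) → 3
  S → 6
  (σ[c>3](U) ⋈[c=h] S) → 1

== RESULT ==
z | c | v | y | h
q | 6 | q | s | 6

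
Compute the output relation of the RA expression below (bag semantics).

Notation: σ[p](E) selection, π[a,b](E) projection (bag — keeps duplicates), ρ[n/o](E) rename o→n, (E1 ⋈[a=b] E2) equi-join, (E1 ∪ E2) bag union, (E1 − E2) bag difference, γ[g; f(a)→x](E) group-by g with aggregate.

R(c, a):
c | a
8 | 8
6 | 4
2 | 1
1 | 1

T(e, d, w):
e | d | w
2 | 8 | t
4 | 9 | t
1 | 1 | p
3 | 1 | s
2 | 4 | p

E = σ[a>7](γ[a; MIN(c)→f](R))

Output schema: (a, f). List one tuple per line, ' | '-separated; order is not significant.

Row counts bottom-up:
  R → 4
  γ[a; MIN(c)→f](R) → 3
  σ[a>7](γ[a; MIN(c)→f](R)) → 1

== RESULT ==
a | f
8 | 8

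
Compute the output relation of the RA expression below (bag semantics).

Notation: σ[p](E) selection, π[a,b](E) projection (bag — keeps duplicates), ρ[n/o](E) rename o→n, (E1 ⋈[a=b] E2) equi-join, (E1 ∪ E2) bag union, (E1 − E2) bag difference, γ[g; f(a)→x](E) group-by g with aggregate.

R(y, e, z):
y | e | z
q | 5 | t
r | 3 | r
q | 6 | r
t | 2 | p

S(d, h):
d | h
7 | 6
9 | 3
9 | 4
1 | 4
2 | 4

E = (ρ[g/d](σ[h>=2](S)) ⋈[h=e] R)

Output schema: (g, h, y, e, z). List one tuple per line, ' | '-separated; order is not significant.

Row counts bottom-up:
  S → 5
  σ[h>=2](S) → 5
  ρ[g/d](σ[h>=2](S)) → 5
  R → 4
  (ρ[g/d](σ[h>=2](S)) ⋈[h=e] R) → 2

== RESULT ==
g | h | y | e | z
7 | 6 | q | 6 | r
9 | 3 | r | 3 | r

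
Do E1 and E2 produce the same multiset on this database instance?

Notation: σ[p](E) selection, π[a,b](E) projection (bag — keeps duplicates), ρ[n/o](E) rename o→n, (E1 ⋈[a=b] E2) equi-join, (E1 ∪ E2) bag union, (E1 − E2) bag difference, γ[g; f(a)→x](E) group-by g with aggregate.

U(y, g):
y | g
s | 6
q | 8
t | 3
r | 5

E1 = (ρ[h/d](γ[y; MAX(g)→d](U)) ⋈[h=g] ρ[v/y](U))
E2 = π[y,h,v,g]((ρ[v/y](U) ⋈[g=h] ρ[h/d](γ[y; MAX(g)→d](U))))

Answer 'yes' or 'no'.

E1 row counts bottom-up:
  U → 4
  γ[y; MAX(g)→d](U) → 4
  ρ[h/d](γ[y; MAX(g)→d](U)) → 4
  U → 4
  ρ[v/y](U) → 4
  (ρ[h/d](γ[y; MAX(g)→d](U)) ⋈[h=g] ρ[v/y](U)) → 4
E2 row counts bottom-up:
  U → 4
  ρ[v/y](U) → 4
  U → 4
  γ[y; MAX(g)→d](U) → 4
  ρ[h/d](γ[y; MAX(g)→d](U)) → 4
  (ρ[v/y](U) ⋈[g=h] ρ[h/d](γ[y; MAX(g)→d](U))) → 4
  π[y,h,v,g]((ρ[v/y](U) ⋈[g=h] ρ[h/d](γ[y; MAX(g)→d](U)))) → 4

E1 and E2 produce the same multiset:
y | h | v | g
q | 8 | q | 8
r | 5 | r | 5
s | 6 | s | 6
t | 3 | t | 3

yes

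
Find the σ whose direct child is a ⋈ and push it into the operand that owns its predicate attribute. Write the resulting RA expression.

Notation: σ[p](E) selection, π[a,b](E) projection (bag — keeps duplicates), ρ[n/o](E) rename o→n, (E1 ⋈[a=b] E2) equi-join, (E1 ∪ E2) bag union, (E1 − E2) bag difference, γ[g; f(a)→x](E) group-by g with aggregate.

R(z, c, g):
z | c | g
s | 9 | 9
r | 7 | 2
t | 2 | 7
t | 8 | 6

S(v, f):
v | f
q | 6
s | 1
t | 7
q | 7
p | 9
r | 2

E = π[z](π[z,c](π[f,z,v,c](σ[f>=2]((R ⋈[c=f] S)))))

σ filters on f, owned by the right side.
E' = π[z](π[z,c](π[f,z,v,c]((R ⋈[c=f] σ[f>=2](S)))))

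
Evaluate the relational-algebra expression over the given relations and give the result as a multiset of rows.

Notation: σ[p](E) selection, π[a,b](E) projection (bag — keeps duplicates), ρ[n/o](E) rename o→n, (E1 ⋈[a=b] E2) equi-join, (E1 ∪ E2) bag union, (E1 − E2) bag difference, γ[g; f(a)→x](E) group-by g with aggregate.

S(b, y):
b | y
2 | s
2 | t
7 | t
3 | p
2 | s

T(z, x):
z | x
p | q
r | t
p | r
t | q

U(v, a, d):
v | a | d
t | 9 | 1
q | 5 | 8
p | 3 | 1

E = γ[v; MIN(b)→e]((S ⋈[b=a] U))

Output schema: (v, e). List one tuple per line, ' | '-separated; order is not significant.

Subexpression sizes:
  S → 5
  U → 3
  (S ⋈[b=a] U) → 1
  γ[v; MIN(b)→e]((S ⋈[b=a] U)) → 1

== RESULT ==
v | e
p | 3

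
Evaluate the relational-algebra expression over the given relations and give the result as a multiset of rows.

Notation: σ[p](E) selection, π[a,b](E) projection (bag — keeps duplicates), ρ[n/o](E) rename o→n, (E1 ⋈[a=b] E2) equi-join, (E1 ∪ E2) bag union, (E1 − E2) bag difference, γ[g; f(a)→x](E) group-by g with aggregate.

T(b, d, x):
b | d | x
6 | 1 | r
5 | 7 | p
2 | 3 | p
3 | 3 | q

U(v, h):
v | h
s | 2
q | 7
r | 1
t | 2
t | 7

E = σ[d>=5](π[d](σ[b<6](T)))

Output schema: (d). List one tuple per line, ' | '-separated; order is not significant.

Per-node cardinality:
  T → 4
  σ[b<6](T) → 3
  π[d](σ[b<6](T)) → 3
  σ[d>=5](π[d](σ[b<6](T))) → 1

== RESULT ==
d
7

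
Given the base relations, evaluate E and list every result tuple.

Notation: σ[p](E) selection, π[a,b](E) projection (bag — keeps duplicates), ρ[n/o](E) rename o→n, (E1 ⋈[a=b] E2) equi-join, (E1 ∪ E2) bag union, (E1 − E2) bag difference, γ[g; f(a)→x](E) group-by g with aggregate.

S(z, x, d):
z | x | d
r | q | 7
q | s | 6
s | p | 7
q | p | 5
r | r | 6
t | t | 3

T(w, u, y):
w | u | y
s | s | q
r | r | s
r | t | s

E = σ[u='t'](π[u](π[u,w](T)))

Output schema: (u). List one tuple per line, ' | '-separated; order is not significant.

Stepwise |·|:
  T → 3
  π[u,w](T) → 3
  π[u](π[u,w](T)) → 3
  σ[u='t'](π[u](π[u,w](T))) → 1

== RESULT ==
u
t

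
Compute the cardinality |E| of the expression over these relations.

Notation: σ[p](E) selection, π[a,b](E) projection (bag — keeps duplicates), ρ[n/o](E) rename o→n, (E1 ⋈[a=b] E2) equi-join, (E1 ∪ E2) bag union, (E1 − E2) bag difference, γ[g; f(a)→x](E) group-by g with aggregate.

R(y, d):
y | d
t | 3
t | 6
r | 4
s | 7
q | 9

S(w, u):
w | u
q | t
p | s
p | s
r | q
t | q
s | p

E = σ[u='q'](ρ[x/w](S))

Row counts bottom-up:
  S → 6
  ρ[x/w](S) → 6
  σ[u='q'](ρ[x/w](S)) → 2

|E| = 2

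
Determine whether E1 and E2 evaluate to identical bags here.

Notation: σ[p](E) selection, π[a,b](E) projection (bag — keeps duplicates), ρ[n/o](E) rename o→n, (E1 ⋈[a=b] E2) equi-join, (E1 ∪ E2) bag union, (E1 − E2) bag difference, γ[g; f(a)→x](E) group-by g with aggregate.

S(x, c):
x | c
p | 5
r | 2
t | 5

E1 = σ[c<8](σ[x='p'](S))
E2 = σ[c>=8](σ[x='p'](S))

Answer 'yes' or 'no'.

E1 subexpression sizes:
  S → 3
  σ[x='p'](S) → 1
  σ[c<8](σ[x='p'](S)) → 1
E2 subexpression sizes:
  S → 3
  σ[x='p'](S) → 1
  σ[c>=8](σ[x='p'](S)) → 0

E1 result:
x | c
p | 5
E2 result:
x | c
(0 rows)
Witness: ('p', 5) appears 1× in E1 but 0× in E2.

no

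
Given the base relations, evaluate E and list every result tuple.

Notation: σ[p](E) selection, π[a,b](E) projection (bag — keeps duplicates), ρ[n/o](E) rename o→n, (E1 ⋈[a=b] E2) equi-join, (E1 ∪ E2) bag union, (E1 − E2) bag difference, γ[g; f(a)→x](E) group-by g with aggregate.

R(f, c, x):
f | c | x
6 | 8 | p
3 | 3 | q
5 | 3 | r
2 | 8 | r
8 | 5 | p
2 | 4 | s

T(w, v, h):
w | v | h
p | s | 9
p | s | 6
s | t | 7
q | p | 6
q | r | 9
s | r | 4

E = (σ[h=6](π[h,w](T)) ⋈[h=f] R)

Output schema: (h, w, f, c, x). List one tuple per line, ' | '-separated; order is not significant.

Subexpression sizes:
  T → 6
  π[h,w](T) → 6
  σ[h=6](π[h,w](T)) → 2
  R → 6
  (σ[h=6](π[h,w](T)) ⋈[h=f] R) → 2

== RESULT ==
h | w | f | c | x
6 | p | 6 | 8 | p
6 | q | 6 | 8 | p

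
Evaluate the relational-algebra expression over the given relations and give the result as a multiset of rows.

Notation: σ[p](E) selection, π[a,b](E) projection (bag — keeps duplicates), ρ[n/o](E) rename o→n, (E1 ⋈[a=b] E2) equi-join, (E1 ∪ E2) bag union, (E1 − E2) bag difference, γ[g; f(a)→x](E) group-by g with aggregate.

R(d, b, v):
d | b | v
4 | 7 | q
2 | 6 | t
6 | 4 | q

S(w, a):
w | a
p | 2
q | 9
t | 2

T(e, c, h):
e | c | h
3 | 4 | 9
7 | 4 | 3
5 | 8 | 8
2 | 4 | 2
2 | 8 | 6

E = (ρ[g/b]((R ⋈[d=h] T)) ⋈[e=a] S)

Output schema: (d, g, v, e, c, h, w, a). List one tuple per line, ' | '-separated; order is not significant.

Subexpression sizes:
  R → 3
  T → 5
  (R ⋈[d=h] T) → 2
  ρ[g/b]((R ⋈[d=h] T)) → 2
  S → 3
  (ρ[g/b]((R ⋈[d=h] T)) ⋈[e=a] S) → 4

== RESULT ==
d | g | v | e | c | h | w | a
2 | 6 | t | 2 | 4 | 2 | p | 2
2 | 6 | t | 2 | 4 | 2 | t | 2
6 | 4 | q | 2 | 8 | 6 | p | 2
6 | 4 | q | 2 | 8 | 6 | t | 2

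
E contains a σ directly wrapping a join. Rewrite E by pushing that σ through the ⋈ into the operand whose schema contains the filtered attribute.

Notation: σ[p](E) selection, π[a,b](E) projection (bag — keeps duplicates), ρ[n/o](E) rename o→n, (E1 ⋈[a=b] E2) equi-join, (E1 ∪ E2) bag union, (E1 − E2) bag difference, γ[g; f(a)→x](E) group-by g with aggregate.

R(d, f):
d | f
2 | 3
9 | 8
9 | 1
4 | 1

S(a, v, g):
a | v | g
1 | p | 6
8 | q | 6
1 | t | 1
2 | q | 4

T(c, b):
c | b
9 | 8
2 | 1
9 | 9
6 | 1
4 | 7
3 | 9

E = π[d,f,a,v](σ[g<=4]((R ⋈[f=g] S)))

σ filters on g, owned by the right side.
E' = π[d,f,a,v]((R ⋈[f=g] σ[g<=4](S)))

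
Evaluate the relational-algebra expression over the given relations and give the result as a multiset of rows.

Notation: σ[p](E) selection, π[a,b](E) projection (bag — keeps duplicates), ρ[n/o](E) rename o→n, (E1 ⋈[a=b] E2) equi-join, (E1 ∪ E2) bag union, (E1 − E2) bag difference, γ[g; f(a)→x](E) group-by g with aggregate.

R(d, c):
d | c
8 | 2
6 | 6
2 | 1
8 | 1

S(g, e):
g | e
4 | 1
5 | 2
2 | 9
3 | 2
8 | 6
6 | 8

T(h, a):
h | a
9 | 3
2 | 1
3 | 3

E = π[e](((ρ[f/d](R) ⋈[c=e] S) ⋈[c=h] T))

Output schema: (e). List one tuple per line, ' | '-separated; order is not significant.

Row counts bottom-up:
  R → 4
  ρ[f/d](R) → 4
  S → 6
  (ρ[f/d](R) ⋈[c=e] S) → 5
  T → 3
  ((ρ[f/d](R) ⋈[c=e] S) ⋈[c=h] T) → 2
  π[e](((ρ[f/d](R) ⋈[c=e] S) ⋈[c=h] T)) → 2

== RESULT ==
e
2
2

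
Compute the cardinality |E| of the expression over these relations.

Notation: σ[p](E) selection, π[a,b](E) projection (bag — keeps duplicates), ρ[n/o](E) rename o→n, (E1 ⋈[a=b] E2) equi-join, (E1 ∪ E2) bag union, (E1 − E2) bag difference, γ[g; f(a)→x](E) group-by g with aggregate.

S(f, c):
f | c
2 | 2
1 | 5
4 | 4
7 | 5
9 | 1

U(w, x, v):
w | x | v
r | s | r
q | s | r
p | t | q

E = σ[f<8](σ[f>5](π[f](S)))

Per-node cardinality:
  S → 5
  π[f](S) → 5
  σ[f>5](π[f](S)) → 2
  σ[f<8](σ[f>5](π[f](S))) → 1

|E| = 1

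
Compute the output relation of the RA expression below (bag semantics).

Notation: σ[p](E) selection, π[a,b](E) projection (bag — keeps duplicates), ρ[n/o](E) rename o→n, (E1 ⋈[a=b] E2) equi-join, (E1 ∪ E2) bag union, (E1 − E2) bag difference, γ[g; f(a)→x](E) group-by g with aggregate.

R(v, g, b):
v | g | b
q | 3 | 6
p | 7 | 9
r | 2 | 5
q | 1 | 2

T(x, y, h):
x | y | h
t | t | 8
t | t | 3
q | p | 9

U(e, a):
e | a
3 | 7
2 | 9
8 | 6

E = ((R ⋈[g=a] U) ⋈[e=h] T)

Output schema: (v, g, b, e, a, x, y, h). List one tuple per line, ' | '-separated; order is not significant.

Per-node cardinality:
  R → 4
  U → 3
  (R ⋈[g=a] U) → 1
  T → 3
  ((R ⋈[g=a] U) ⋈[e=h] T) → 1

== RESULT ==
v | g | b | e | a | x | y | h
p | 7 | 9 | 3 | 7 | t | t | 3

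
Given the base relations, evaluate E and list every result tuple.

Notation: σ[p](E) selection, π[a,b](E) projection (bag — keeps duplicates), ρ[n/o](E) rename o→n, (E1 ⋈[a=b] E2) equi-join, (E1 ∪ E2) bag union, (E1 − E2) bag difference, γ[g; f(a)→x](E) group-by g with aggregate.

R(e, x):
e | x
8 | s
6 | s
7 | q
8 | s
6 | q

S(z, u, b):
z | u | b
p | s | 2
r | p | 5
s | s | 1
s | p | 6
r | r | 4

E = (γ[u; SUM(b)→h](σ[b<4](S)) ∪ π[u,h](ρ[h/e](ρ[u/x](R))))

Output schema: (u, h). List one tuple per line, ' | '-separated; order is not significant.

Row counts bottom-up:
  S → 5
  σ[b<4](S) → 2
  γ[u; SUM(b)→h](σ[b<4](S)) → 1
  R → 5
  ρ[u/x](R) → 5
  ρ[h/e](ρ[u/x](R)) → 5
  π[u,h](ρ[h/e](ρ[u/x](R))) → 5
  (γ[u; SUM(b)→h](σ[b<4](S)) ∪ π[u,h](ρ[h/e](ρ[u/x](R)))) → 6

== RESULT ==
u | h
q | 6
q | 7
s | 3
s | 6
s | 8
s | 8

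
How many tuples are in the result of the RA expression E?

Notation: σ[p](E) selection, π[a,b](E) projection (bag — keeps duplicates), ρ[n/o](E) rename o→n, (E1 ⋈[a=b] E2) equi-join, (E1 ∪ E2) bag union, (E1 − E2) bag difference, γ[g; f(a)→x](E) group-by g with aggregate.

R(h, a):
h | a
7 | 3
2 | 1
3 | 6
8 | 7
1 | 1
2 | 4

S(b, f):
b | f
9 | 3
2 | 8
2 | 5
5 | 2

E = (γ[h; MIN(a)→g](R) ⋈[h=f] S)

Subexpression sizes:
  R → 6
  γ[h; MIN(a)→g](R) → 5
  S → 4
  (γ[h; MIN(a)→g](R) ⋈[h=f] S) → 3

|E| = 3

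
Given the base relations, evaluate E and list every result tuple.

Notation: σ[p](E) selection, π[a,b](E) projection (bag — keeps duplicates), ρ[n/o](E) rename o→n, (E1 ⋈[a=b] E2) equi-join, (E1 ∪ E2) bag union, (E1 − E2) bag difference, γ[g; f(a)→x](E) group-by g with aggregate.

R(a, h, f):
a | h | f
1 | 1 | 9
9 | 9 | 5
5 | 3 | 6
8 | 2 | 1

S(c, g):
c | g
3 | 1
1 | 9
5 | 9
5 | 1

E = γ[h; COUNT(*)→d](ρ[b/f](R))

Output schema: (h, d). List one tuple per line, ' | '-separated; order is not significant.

Row counts bottom-up:
  R → 4
  ρ[b/f](R) → 4
  γ[h; COUNT(*)→d](ρ[b/f](R)) → 4

== RESULT ==
h | d
1 | 1
2 | 1
3 | 1
9 | 1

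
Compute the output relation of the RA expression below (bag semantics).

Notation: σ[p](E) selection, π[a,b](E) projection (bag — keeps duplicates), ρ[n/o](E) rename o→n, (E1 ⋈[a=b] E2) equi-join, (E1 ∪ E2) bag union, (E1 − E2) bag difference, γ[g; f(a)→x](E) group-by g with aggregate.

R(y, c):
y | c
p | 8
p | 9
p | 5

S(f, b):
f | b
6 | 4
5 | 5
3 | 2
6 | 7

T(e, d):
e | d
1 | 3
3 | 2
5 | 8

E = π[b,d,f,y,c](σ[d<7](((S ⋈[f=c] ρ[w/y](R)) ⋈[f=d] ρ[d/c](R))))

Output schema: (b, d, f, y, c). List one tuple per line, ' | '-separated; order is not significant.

Per-node cardinality:
  S → 4
  R → 3
  ρ[w/y](R) → 3
  (S ⋈[f=c] ρ[w/y](R)) → 1
  R → 3
  ρ[d/c](R) → 3
  ((S ⋈[f=c] ρ[w/y](R)) ⋈[f=d] ρ[d/c](R)) → 1
  σ[d<7](((S ⋈[f=c] ρ[w/y](R)) ⋈[f=d] ρ[d/c](R))) → 1
  π[b,d,f,y,c](σ[d<7](((S ⋈[f=c] ρ[w/y](R)) ⋈[f=d] ρ[d/c](R)))) → 1

== RESULT ==
b | d | f | y | c
5 | 5 | 5 | p | 5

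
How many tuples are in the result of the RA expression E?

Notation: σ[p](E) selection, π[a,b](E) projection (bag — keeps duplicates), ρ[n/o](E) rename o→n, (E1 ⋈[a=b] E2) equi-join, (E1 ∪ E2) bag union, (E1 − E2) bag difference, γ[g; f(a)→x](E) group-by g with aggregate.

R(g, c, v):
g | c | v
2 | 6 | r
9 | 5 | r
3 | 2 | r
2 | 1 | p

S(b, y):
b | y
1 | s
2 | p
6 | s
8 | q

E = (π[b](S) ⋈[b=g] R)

Row counts bottom-up:
  S → 4
  π[b](S) → 4
  R → 4
  (π[b](S) ⋈[b=g] R) → 2

|E| = 2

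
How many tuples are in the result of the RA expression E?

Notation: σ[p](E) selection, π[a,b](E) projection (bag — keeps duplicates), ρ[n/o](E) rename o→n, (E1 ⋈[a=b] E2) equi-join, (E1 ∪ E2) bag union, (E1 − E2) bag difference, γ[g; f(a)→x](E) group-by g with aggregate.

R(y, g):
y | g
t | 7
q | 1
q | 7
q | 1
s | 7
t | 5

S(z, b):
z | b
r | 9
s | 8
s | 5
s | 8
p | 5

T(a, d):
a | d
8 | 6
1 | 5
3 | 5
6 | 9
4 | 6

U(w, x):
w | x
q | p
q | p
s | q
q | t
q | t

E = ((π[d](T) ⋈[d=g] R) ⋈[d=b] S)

Per-node cardinality:
  T → 5
  π[d](T) → 5
  R → 6
  (π[d](T) ⋈[d=g] R) → 2
  S → 5
  ((π[d](T) ⋈[d=g] R) ⋈[d=b] S) → 4

|E| = 4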